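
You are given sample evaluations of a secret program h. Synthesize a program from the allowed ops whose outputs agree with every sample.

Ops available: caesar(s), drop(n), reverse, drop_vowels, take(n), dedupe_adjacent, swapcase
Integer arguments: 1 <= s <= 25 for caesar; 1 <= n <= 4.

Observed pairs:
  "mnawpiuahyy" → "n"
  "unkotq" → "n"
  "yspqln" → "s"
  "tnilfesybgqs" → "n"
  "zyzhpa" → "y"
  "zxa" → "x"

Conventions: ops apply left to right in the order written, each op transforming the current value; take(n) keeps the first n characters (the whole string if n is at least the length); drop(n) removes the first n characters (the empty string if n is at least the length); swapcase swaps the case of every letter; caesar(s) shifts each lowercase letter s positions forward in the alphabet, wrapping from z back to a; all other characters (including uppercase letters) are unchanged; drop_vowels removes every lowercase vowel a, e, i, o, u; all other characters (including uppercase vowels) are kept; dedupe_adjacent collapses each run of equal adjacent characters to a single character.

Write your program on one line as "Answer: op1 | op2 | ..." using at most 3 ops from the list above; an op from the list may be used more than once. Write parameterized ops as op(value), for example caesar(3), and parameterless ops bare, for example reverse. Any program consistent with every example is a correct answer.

drop(1) | drop_vowels | take(1)

Check, running the answer program on each example:
  "mnawpiuahyy" -> "nawpiuahyy" -> "nwphyy" -> "n"
  "unkotq" -> "nkotq" -> "nktq" -> "n"
  "yspqln" -> "spqln" -> "spqln" -> "s"
  "tnilfesybgqs" -> "nilfesybgqs" -> "nlfsybgqs" -> "n"
  "zyzhpa" -> "yzhpa" -> "yzhp" -> "y"
  "zxa" -> "xa" -> "x" -> "x"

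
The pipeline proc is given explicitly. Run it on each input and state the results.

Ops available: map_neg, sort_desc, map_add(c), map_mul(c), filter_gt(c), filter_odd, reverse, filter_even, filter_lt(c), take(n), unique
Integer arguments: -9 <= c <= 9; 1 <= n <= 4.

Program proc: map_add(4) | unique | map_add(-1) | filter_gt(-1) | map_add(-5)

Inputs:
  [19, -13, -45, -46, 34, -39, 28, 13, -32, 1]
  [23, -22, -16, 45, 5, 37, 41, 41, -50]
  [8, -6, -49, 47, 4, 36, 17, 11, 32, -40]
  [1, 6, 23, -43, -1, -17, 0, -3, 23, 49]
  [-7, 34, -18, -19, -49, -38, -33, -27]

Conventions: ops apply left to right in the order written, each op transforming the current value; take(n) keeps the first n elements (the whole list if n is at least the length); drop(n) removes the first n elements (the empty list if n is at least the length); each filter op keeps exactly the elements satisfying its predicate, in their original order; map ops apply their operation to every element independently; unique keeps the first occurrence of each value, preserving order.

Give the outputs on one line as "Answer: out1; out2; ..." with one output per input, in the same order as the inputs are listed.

[17, 32, 26, 11, -1]; [21, 43, 3, 35, 39]; [6, 45, 2, 34, 15, 9, 30]; [-1, 4, 21, -3, -2, -5, 47]; [32]

Execution, op by op:
  [19, -13, -45, -46, 34, -39, 28, 13, -32, 1] -> [23, -9, -41, -42, 38, -35, 32, 17, -28, 5] -> [23, -9, -41, -42, 38, -35, 32, 17, -28, 5] -> [22, -10, -42, -43, 37, -36, 31, 16, -29, 4] -> [22, 37, 31, 16, 4] -> [17, 32, 26, 11, -1]
  [23, -22, -16, 45, 5, 37, 41, 41, -50] -> [27, -18, -12, 49, 9, 41, 45, 45, -46] -> [27, -18, -12, 49, 9, 41, 45, -46] -> [26, -19, -13, 48, 8, 40, 44, -47] -> [26, 48, 8, 40, 44] -> [21, 43, 3, 35, 39]
  [8, -6, -49, 47, 4, 36, 17, 11, 32, -40] -> [12, -2, -45, 51, 8, 40, 21, 15, 36, -36] -> [12, -2, -45, 51, 8, 40, 21, 15, 36, -36] -> [11, -3, -46, 50, 7, 39, 20, 14, 35, -37] -> [11, 50, 7, 39, 20, 14, 35] -> [6, 45, 2, 34, 15, 9, 30]
  [1, 6, 23, -43, -1, -17, 0, -3, 23, 49] -> [5, 10, 27, -39, 3, -13, 4, 1, 27, 53] -> [5, 10, 27, -39, 3, -13, 4, 1, 53] -> [4, 9, 26, -40, 2, -14, 3, 0, 52] -> [4, 9, 26, 2, 3, 0, 52] -> [-1, 4, 21, -3, -2, -5, 47]
  [-7, 34, -18, -19, -49, -38, -33, -27] -> [-3, 38, -14, -15, -45, -34, -29, -23] -> [-3, 38, -14, -15, -45, -34, -29, -23] -> [-4, 37, -15, -16, -46, -35, -30, -24] -> [37] -> [32]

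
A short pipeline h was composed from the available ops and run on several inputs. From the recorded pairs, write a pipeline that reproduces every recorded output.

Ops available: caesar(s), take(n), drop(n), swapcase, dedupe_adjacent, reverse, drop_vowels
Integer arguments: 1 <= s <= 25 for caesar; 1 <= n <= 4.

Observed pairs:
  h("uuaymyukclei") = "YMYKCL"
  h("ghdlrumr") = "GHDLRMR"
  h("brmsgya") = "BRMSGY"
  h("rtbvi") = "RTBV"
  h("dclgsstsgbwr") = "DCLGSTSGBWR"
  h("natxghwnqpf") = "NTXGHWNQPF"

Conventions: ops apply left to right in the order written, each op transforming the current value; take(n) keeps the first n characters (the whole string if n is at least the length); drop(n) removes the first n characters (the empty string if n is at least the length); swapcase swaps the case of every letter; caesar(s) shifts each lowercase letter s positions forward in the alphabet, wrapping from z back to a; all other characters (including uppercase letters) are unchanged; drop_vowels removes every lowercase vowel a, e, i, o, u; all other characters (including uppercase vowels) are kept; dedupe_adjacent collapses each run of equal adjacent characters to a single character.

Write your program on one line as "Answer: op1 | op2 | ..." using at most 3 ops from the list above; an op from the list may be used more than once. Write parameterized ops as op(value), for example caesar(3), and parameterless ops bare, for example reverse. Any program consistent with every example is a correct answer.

drop_vowels | dedupe_adjacent | swapcase

Check, running the answer program on each example:
  "uuaymyukclei" -> "ymykcl" -> "ymykcl" -> "YMYKCL"
  "ghdlrumr" -> "ghdlrmr" -> "ghdlrmr" -> "GHDLRMR"
  "brmsgya" -> "brmsgy" -> "brmsgy" -> "BRMSGY"
  "rtbvi" -> "rtbv" -> "rtbv" -> "RTBV"
  "dclgsstsgbwr" -> "dclgsstsgbwr" -> "dclgstsgbwr" -> "DCLGSTSGBWR"
  "natxghwnqpf" -> "ntxghwnqpf" -> "ntxghwnqpf" -> "NTXGHWNQPF"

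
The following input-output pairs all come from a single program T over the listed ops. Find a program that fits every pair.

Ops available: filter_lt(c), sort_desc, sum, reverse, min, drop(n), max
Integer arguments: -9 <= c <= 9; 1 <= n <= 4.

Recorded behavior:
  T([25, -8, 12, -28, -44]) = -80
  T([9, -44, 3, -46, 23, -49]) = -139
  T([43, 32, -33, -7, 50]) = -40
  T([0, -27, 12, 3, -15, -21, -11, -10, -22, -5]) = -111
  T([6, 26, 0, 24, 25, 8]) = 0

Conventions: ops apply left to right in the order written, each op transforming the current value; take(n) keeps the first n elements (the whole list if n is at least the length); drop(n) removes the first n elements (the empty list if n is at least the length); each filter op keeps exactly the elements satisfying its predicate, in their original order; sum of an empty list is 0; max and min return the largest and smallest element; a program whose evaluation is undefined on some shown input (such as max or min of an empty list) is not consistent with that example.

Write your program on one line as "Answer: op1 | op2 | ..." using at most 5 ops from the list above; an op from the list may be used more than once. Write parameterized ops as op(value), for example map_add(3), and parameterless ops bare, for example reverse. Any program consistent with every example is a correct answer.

reverse | filter_lt(-1) | sort_desc | sum

Check, running the answer program on each example:
  [25, -8, 12, -28, -44] -> [-44, -28, 12, -8, 25] -> [-44, -28, -8] -> [-8, -28, -44] -> -80
  [9, -44, 3, -46, 23, -49] -> [-49, 23, -46, 3, -44, 9] -> [-49, -46, -44] -> [-44, -46, -49] -> -139
  [43, 32, -33, -7, 50] -> [50, -7, -33, 32, 43] -> [-7, -33] -> [-7, -33] -> -40
  [0, -27, 12, 3, -15, -21, -11, -10, -22, -5] -> [-5, -22, -10, -11, -21, -15, 3, 12, -27, 0] -> [-5, -22, -10, -11, -21, -15, -27] -> [-5, -10, -11, -15, -21, -22, -27] -> -111
  [6, 26, 0, 24, 25, 8] -> [8, 25, 24, 0, 26, 6] -> [] -> [] -> 0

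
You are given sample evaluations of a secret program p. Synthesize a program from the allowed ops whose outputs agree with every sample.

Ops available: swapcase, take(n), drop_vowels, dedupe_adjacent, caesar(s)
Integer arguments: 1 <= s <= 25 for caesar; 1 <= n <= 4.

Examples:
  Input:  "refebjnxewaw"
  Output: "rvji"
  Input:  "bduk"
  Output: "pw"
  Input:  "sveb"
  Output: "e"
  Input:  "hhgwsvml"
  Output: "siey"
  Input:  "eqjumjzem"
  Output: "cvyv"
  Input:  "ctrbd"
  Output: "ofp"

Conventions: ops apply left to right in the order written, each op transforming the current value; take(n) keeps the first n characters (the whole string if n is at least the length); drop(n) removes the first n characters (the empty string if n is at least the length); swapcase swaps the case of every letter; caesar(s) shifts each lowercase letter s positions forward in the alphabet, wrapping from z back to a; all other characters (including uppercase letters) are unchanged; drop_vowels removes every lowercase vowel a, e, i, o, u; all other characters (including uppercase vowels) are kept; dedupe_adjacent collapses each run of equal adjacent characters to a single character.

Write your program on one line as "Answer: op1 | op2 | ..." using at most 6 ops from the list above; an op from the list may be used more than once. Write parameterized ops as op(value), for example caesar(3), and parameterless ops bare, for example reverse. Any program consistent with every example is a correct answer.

drop_vowels | caesar(13) | drop_vowels | caesar(25) | take(4)

Check, running the answer program on each example:
  "refebjnxewaw" -> "rfbjnxww" -> "esowakjj" -> "swkjj" -> "rvjii" -> "rvji"
  "bduk" -> "bdk" -> "oqx" -> "qx" -> "pw" -> "pw"
  "sveb" -> "svb" -> "fio" -> "f" -> "e" -> "e"
  "hhgwsvml" -> "hhgwsvml" -> "uutjfizy" -> "tjfzy" -> "sieyx" -> "siey"
  "eqjumjzem" -> "qjmjzm" -> "dwzwmz" -> "dwzwmz" -> "cvyvly" -> "cvyv"
  "ctrbd" -> "ctrbd" -> "pgeoq" -> "pgq" -> "ofp" -> "ofp"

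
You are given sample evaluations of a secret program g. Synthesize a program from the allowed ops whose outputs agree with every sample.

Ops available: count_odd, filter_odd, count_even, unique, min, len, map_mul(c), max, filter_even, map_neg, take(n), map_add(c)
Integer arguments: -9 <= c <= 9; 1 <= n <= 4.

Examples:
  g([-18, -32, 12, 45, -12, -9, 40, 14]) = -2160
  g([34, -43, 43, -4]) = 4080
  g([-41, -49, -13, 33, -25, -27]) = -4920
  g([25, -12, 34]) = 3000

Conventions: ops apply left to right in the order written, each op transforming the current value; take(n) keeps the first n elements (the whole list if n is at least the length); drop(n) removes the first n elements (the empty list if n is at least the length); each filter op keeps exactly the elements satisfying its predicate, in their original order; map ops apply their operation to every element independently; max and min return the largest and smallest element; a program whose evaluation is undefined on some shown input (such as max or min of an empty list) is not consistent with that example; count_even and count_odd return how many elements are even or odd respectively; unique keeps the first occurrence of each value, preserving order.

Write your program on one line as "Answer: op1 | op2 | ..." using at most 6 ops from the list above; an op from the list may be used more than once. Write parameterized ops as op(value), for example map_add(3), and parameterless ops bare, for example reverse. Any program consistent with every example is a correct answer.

take(1) | map_mul(3) | map_mul(-8) | map_mul(-5) | max

Check, running the answer program on each example:
  [-18, -32, 12, 45, -12, -9, 40, 14] -> [-18] -> [-54] -> [432] -> [-2160] -> -2160
  [34, -43, 43, -4] -> [34] -> [102] -> [-816] -> [4080] -> 4080
  [-41, -49, -13, 33, -25, -27] -> [-41] -> [-123] -> [984] -> [-4920] -> -4920
  [25, -12, 34] -> [25] -> [75] -> [-600] -> [3000] -> 3000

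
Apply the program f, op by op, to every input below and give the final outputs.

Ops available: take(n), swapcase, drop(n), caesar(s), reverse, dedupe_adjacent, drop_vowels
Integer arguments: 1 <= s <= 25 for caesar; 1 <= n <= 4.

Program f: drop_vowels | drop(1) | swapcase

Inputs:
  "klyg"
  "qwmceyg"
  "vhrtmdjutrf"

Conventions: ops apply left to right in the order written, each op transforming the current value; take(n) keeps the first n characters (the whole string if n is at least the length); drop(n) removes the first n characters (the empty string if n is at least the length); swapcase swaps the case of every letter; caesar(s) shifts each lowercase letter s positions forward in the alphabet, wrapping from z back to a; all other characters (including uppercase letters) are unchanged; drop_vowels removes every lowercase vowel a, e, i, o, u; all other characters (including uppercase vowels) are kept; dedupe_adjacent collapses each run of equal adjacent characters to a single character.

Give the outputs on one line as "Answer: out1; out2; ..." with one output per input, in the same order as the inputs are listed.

"LYG"; "WMCYG"; "HRTMDJTRF"

Execution, op by op:
  "klyg" -> "klyg" -> "lyg" -> "LYG"
  "qwmceyg" -> "qwmcyg" -> "wmcyg" -> "WMCYG"
  "vhrtmdjutrf" -> "vhrtmdjtrf" -> "hrtmdjtrf" -> "HRTMDJTRF"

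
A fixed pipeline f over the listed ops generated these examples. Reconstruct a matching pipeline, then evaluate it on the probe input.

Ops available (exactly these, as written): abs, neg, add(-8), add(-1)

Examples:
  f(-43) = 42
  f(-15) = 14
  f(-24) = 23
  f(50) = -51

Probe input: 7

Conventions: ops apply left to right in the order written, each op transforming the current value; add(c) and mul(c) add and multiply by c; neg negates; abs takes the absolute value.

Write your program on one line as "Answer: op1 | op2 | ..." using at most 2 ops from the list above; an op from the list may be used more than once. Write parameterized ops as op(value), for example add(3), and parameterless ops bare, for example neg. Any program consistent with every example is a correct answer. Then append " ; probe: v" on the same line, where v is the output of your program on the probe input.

neg | add(-1) ; probe: -8

Check, running the answer program on each example:
  -43 -> 43 -> 42
  -15 -> 15 -> 14
  -24 -> 24 -> 23
  50 -> -50 -> -51
  probe: 7 -> -7 -> -8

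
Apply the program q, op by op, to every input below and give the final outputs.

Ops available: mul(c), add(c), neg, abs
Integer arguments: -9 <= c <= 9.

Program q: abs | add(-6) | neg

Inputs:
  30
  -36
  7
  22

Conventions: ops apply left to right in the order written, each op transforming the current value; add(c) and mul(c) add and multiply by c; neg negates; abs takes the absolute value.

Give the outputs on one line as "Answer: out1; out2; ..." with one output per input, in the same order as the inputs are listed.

Execution, op by op:
  30 -> 30 -> 24 -> -24
  -36 -> 36 -> 30 -> -30
  7 -> 7 -> 1 -> -1
  22 -> 22 -> 16 -> -16

-24; -30; -1; -16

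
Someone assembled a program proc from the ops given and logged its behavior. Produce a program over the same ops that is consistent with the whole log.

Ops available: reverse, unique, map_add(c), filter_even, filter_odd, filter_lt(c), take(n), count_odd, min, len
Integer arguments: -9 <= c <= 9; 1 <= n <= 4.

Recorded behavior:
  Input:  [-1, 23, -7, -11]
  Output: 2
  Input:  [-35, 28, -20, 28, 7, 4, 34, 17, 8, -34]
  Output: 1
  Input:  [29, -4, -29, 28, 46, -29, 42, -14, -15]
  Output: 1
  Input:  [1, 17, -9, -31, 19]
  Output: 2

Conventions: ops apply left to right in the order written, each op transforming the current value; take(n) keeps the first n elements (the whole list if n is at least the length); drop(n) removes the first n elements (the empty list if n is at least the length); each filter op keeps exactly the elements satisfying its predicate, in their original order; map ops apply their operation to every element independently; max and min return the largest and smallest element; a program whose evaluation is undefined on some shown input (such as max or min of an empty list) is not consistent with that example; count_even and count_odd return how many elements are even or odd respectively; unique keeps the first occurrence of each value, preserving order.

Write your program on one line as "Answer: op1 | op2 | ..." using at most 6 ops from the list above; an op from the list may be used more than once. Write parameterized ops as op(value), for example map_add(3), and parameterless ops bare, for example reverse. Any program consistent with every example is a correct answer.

map_add(9) | take(2) | filter_even | map_add(-1) | len

Check, running the answer program on each example:
  [-1, 23, -7, -11] -> [8, 32, 2, -2] -> [8, 32] -> [8, 32] -> [7, 31] -> 2
  [-35, 28, -20, 28, 7, 4, 34, 17, 8, -34] -> [-26, 37, -11, 37, 16, 13, 43, 26, 17, -25] -> [-26, 37] -> [-26] -> [-27] -> 1
  [29, -4, -29, 28, 46, -29, 42, -14, -15] -> [38, 5, -20, 37, 55, -20, 51, -5, -6] -> [38, 5] -> [38] -> [37] -> 1
  [1, 17, -9, -31, 19] -> [10, 26, 0, -22, 28] -> [10, 26] -> [10, 26] -> [9, 25] -> 2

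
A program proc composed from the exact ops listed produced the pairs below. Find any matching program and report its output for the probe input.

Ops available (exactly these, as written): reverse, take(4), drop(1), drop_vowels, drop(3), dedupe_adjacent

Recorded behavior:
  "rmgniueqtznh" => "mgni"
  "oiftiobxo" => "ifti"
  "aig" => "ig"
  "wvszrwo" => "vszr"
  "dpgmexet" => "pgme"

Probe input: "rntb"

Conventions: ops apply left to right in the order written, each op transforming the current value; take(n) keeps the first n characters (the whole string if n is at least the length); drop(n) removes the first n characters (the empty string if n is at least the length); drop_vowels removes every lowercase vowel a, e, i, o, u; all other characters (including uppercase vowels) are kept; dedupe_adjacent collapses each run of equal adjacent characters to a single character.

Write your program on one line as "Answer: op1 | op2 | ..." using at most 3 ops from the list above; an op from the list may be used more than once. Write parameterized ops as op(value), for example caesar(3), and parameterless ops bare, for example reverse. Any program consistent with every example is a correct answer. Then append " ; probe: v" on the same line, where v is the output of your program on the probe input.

drop(1) | take(4) ; probe: "ntb"

Check, running the answer program on each example:
  "rmgniueqtznh" -> "mgniueqtznh" -> "mgni"
  "oiftiobxo" -> "iftiobxo" -> "ifti"
  "aig" -> "ig" -> "ig"
  "wvszrwo" -> "vszrwo" -> "vszr"
  "dpgmexet" -> "pgmexet" -> "pgme"
  probe: "rntb" -> "ntb" -> "ntb"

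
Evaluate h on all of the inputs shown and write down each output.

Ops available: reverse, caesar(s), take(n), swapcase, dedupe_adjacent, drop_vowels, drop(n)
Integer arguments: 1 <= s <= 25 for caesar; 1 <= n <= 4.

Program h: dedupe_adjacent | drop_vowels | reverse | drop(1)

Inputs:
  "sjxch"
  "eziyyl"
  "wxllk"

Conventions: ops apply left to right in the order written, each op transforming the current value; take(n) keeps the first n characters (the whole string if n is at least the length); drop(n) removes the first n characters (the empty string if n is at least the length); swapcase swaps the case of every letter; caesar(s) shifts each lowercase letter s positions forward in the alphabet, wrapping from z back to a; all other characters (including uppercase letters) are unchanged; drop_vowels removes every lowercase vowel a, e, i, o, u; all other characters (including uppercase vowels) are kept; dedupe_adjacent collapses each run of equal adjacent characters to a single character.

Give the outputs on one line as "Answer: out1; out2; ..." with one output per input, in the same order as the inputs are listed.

"cxjs"; "yz"; "lxw"

Execution, op by op:
  "sjxch" -> "sjxch" -> "sjxch" -> "hcxjs" -> "cxjs"
  "eziyyl" -> "eziyl" -> "zyl" -> "lyz" -> "yz"
  "wxllk" -> "wxlk" -> "wxlk" -> "klxw" -> "lxw"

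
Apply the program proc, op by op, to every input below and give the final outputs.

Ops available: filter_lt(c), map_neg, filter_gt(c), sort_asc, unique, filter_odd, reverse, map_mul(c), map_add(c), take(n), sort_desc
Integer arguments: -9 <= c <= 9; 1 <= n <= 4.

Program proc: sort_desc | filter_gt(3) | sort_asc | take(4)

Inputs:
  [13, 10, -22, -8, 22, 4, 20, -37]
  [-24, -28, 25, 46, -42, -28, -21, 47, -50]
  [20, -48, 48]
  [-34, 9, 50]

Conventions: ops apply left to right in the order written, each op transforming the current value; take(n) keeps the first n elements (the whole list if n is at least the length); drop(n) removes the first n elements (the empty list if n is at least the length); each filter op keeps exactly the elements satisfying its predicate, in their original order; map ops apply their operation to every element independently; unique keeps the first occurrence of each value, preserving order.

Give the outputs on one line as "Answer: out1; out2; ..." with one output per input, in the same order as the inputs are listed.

[4, 10, 13, 20]; [25, 46, 47]; [20, 48]; [9, 50]

Execution, op by op:
  [13, 10, -22, -8, 22, 4, 20, -37] -> [22, 20, 13, 10, 4, -8, -22, -37] -> [22, 20, 13, 10, 4] -> [4, 10, 13, 20, 22] -> [4, 10, 13, 20]
  [-24, -28, 25, 46, -42, -28, -21, 47, -50] -> [47, 46, 25, -21, -24, -28, -28, -42, -50] -> [47, 46, 25] -> [25, 46, 47] -> [25, 46, 47]
  [20, -48, 48] -> [48, 20, -48] -> [48, 20] -> [20, 48] -> [20, 48]
  [-34, 9, 50] -> [50, 9, -34] -> [50, 9] -> [9, 50] -> [9, 50]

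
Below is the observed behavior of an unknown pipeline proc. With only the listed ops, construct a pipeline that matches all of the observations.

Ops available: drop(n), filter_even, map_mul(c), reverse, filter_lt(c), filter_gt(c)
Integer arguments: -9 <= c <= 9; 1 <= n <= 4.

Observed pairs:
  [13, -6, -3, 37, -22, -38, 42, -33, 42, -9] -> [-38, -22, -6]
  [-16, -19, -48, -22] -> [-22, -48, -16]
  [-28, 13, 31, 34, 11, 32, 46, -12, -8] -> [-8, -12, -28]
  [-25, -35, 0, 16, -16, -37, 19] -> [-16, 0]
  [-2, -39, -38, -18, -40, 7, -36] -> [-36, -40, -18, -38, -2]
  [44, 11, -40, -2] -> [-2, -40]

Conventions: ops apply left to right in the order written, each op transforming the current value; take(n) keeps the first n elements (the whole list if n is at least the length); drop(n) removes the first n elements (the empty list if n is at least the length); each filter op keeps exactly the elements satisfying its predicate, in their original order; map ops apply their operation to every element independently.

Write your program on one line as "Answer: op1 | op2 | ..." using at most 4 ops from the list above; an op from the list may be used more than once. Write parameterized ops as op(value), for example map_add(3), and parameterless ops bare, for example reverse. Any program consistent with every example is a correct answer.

reverse | filter_even | filter_lt(9)

Check, running the answer program on each example:
  [13, -6, -3, 37, -22, -38, 42, -33, 42, -9] -> [-9, 42, -33, 42, -38, -22, 37, -3, -6, 13] -> [42, 42, -38, -22, -6] -> [-38, -22, -6]
  [-16, -19, -48, -22] -> [-22, -48, -19, -16] -> [-22, -48, -16] -> [-22, -48, -16]
  [-28, 13, 31, 34, 11, 32, 46, -12, -8] -> [-8, -12, 46, 32, 11, 34, 31, 13, -28] -> [-8, -12, 46, 32, 34, -28] -> [-8, -12, -28]
  [-25, -35, 0, 16, -16, -37, 19] -> [19, -37, -16, 16, 0, -35, -25] -> [-16, 16, 0] -> [-16, 0]
  [-2, -39, -38, -18, -40, 7, -36] -> [-36, 7, -40, -18, -38, -39, -2] -> [-36, -40, -18, -38, -2] -> [-36, -40, -18, -38, -2]
  [44, 11, -40, -2] -> [-2, -40, 11, 44] -> [-2, -40, 44] -> [-2, -40]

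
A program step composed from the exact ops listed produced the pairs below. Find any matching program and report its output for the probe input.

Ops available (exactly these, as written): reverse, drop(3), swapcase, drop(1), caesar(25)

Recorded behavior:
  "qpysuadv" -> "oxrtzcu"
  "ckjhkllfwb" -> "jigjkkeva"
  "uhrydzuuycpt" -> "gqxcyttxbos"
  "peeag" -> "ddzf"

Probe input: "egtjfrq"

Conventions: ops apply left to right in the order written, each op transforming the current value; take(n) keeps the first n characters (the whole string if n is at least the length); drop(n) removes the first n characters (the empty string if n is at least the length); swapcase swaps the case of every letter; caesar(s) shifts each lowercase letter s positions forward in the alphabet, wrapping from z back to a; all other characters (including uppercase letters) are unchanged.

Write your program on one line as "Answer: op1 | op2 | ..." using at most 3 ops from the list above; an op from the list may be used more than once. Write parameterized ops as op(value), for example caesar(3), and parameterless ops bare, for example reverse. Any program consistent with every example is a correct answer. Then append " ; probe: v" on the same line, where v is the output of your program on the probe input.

drop(1) | caesar(25) ; probe: "fsieqp"

Check, running the answer program on each example:
  "qpysuadv" -> "pysuadv" -> "oxrtzcu"
  "ckjhkllfwb" -> "kjhkllfwb" -> "jigjkkeva"
  "uhrydzuuycpt" -> "hrydzuuycpt" -> "gqxcyttxbos"
  "peeag" -> "eeag" -> "ddzf"
  probe: "egtjfrq" -> "gtjfrq" -> "fsieqp"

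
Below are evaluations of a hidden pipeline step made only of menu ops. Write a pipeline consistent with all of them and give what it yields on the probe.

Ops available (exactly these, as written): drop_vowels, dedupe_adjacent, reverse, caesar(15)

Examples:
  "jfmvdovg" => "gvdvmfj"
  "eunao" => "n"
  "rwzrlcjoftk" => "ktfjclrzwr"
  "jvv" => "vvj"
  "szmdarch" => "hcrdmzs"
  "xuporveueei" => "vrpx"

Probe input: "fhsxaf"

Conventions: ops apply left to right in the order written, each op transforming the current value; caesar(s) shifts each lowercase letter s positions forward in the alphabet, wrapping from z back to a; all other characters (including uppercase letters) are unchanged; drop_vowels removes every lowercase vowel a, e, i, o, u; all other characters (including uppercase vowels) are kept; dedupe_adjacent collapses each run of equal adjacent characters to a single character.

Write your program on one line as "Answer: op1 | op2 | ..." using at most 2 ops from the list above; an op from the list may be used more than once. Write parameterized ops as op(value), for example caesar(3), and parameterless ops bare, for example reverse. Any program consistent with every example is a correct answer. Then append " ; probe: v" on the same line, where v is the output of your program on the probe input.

drop_vowels | reverse ; probe: "fxshf"

Check, running the answer program on each example:
  "jfmvdovg" -> "jfmvdvg" -> "gvdvmfj"
  "eunao" -> "n" -> "n"
  "rwzrlcjoftk" -> "rwzrlcjftk" -> "ktfjclrzwr"
  "jvv" -> "jvv" -> "vvj"
  "szmdarch" -> "szmdrch" -> "hcrdmzs"
  "xuporveueei" -> "xprv" -> "vrpx"
  probe: "fhsxaf" -> "fhsxf" -> "fxshf"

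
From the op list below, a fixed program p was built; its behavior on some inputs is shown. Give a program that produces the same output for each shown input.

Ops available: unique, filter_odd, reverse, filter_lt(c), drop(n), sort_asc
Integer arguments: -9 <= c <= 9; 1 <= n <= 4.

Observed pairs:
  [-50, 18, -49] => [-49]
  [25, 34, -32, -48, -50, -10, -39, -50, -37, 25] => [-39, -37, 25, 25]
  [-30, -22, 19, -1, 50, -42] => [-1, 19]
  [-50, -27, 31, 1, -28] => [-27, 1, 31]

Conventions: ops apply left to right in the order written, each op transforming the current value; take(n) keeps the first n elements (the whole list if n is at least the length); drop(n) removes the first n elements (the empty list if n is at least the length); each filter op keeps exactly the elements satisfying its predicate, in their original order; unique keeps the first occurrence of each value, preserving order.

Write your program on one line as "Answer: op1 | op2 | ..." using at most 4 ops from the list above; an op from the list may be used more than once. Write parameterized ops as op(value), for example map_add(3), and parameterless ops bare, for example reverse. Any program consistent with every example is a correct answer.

reverse | filter_odd | sort_asc

Check, running the answer program on each example:
  [-50, 18, -49] -> [-49, 18, -50] -> [-49] -> [-49]
  [25, 34, -32, -48, -50, -10, -39, -50, -37, 25] -> [25, -37, -50, -39, -10, -50, -48, -32, 34, 25] -> [25, -37, -39, 25] -> [-39, -37, 25, 25]
  [-30, -22, 19, -1, 50, -42] -> [-42, 50, -1, 19, -22, -30] -> [-1, 19] -> [-1, 19]
  [-50, -27, 31, 1, -28] -> [-28, 1, 31, -27, -50] -> [1, 31, -27] -> [-27, 1, 31]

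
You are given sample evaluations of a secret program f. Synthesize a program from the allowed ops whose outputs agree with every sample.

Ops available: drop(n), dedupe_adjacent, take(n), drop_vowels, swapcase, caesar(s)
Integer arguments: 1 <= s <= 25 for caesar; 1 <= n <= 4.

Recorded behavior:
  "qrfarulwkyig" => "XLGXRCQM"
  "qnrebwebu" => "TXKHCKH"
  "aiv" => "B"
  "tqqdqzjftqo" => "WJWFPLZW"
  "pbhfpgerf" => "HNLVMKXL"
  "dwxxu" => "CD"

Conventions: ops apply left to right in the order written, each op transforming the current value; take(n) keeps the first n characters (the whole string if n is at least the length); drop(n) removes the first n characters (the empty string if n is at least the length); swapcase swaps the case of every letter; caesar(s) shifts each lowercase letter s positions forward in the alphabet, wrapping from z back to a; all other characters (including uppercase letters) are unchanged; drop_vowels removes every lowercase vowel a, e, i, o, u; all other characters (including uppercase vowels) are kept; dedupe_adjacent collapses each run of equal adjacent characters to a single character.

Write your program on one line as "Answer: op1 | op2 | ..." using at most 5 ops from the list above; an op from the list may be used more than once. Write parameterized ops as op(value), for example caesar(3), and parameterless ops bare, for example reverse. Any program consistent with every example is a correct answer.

caesar(6) | drop_vowels | swapcase | drop(1) | dedupe_adjacent

Check, running the answer program on each example:
  "qrfarulwkyig" -> "wxlgxarcqeom" -> "wxlgxrcqm" -> "WXLGXRCQM" -> "XLGXRCQM" -> "XLGXRCQM"
  "qnrebwebu" -> "wtxkhckha" -> "wtxkhckh" -> "WTXKHCKH" -> "TXKHCKH" -> "TXKHCKH"
  "aiv" -> "gob" -> "gb" -> "GB" -> "B" -> "B"
  "tqqdqzjftqo" -> "zwwjwfplzwu" -> "zwwjwfplzw" -> "ZWWJWFPLZW" -> "WWJWFPLZW" -> "WJWFPLZW"
  "pbhfpgerf" -> "vhnlvmkxl" -> "vhnlvmkxl" -> "VHNLVMKXL" -> "HNLVMKXL" -> "HNLVMKXL"
  "dwxxu" -> "jcdda" -> "jcdd" -> "JCDD" -> "CDD" -> "CD"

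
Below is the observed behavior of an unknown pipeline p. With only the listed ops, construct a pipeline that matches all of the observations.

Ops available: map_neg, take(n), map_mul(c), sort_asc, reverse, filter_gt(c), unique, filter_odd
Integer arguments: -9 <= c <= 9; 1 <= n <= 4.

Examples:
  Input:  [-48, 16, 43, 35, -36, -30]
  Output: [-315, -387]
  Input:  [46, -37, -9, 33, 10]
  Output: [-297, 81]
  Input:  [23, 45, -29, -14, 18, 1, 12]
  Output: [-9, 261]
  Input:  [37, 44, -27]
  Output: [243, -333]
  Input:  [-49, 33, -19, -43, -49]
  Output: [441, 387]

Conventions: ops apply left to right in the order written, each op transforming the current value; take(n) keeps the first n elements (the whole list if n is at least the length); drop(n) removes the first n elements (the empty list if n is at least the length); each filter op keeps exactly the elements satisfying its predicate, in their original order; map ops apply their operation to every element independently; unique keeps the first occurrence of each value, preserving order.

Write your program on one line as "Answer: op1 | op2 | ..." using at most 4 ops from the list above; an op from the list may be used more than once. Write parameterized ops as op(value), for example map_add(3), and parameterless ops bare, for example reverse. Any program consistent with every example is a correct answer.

reverse | map_mul(-9) | filter_odd | take(2)

Check, running the answer program on each example:
  [-48, 16, 43, 35, -36, -30] -> [-30, -36, 35, 43, 16, -48] -> [270, 324, -315, -387, -144, 432] -> [-315, -387] -> [-315, -387]
  [46, -37, -9, 33, 10] -> [10, 33, -9, -37, 46] -> [-90, -297, 81, 333, -414] -> [-297, 81, 333] -> [-297, 81]
  [23, 45, -29, -14, 18, 1, 12] -> [12, 1, 18, -14, -29, 45, 23] -> [-108, -9, -162, 126, 261, -405, -207] -> [-9, 261, -405, -207] -> [-9, 261]
  [37, 44, -27] -> [-27, 44, 37] -> [243, -396, -333] -> [243, -333] -> [243, -333]
  [-49, 33, -19, -43, -49] -> [-49, -43, -19, 33, -49] -> [441, 387, 171, -297, 441] -> [441, 387, 171, -297, 441] -> [441, 387]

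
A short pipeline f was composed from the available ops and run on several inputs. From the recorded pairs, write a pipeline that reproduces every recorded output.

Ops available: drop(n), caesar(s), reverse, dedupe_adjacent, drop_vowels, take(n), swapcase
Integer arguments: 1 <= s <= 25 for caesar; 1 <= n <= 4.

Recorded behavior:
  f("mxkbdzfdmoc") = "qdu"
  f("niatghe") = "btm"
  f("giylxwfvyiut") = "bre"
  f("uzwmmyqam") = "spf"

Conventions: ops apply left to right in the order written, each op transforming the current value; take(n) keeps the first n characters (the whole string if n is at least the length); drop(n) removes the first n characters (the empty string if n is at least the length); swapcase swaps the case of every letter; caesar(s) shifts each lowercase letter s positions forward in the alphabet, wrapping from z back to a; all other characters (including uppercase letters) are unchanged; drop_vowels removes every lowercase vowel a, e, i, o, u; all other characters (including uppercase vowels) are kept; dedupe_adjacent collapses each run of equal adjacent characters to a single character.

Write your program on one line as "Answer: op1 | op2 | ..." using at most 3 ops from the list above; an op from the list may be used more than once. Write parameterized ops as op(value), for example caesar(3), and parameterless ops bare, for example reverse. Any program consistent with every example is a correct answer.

caesar(19) | drop(1) | take(3)

Check, running the answer program on each example:
  "mxkbdzfdmoc" -> "fqduwsywfhv" -> "qduwsywfhv" -> "qdu"
  "niatghe" -> "gbtmzax" -> "btmzax" -> "btm"
  "giylxwfvyiut" -> "zbreqpyorbnm" -> "breqpyorbnm" -> "bre"
  "uzwmmyqam" -> "nspffrjtf" -> "spffrjtf" -> "spf"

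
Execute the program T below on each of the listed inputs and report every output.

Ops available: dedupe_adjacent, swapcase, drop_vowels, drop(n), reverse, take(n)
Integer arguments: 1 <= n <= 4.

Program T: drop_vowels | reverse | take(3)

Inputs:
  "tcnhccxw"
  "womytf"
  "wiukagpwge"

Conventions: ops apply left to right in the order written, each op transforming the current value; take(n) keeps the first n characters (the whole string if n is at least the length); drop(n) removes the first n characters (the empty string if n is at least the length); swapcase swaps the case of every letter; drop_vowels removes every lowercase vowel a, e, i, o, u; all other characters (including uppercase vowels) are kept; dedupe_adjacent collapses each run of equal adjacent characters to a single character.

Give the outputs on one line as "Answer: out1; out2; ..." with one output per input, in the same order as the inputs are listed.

"wxc"; "fty"; "gwp"

Execution, op by op:
  "tcnhccxw" -> "tcnhccxw" -> "wxcchnct" -> "wxc"
  "womytf" -> "wmytf" -> "ftymw" -> "fty"
  "wiukagpwge" -> "wkgpwg" -> "gwpgkw" -> "gwp"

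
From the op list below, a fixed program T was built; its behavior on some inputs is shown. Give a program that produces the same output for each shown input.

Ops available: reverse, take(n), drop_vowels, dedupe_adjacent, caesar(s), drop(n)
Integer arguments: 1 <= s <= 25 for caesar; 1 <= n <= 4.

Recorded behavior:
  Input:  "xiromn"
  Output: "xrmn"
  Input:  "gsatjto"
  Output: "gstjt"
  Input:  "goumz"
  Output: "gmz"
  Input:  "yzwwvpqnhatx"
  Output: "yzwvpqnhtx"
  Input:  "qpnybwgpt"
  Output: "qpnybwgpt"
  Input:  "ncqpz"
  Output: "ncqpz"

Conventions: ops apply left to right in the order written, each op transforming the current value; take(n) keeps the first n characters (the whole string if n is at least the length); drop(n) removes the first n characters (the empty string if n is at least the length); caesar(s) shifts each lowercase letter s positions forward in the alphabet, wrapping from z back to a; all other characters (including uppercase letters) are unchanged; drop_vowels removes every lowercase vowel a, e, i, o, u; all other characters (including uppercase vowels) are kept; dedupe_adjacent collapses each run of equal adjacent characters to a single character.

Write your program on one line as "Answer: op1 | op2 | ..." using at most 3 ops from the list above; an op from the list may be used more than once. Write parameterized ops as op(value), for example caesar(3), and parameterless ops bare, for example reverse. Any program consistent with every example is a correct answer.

dedupe_adjacent | drop_vowels

Check, running the answer program on each example:
  "xiromn" -> "xiromn" -> "xrmn"
  "gsatjto" -> "gsatjto" -> "gstjt"
  "goumz" -> "goumz" -> "gmz"
  "yzwwvpqnhatx" -> "yzwvpqnhatx" -> "yzwvpqnhtx"
  "qpnybwgpt" -> "qpnybwgpt" -> "qpnybwgpt"
  "ncqpz" -> "ncqpz" -> "ncqpz"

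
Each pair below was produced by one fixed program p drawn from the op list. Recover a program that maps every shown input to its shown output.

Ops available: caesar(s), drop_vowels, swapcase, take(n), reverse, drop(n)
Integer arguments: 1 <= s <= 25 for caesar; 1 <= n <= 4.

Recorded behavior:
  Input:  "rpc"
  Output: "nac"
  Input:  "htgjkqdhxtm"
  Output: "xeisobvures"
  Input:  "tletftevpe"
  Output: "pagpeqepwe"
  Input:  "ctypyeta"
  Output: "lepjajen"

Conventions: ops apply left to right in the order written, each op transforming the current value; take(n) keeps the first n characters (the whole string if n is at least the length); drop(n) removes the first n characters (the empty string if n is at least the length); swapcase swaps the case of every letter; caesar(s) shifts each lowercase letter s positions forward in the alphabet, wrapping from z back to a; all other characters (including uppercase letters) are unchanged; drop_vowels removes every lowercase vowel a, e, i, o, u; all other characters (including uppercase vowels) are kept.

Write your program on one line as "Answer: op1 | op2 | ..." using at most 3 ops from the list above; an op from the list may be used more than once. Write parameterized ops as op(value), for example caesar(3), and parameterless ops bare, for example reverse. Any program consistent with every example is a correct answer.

caesar(10) | caesar(1) | reverse

Check, running the answer program on each example:
  "rpc" -> "bzm" -> "can" -> "nac"
  "htgjkqdhxtm" -> "rdqtuanrhdw" -> "seruvbosiex" -> "xeisobvures"
  "tletftevpe" -> "dvodpdofzo" -> "ewpeqepgap" -> "pagpeqepwe"
  "ctypyeta" -> "mdiziodk" -> "nejajpel" -> "lepjajen"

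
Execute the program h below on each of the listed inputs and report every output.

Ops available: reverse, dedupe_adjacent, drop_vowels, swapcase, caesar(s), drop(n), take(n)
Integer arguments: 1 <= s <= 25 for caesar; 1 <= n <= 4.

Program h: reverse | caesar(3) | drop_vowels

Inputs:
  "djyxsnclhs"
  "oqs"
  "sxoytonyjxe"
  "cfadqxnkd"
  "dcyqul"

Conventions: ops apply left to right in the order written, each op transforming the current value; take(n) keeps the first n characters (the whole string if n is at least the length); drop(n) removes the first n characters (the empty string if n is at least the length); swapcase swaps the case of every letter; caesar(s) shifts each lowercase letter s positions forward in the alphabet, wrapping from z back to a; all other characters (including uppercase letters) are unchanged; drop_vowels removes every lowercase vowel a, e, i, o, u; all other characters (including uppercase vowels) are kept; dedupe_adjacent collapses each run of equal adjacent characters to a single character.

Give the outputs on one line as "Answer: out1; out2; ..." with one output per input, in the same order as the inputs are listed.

Execution, op by op:
  "djyxsnclhs" -> "shlcnsxyjd" -> "vkofqvabmg" -> "vkfqvbmg"
  "oqs" -> "sqo" -> "vtr" -> "vtr"
  "sxoytonyjxe" -> "exjynotyoxs" -> "hambqrwbrav" -> "hmbqrwbrv"
  "cfadqxnkd" -> "dknxqdafc" -> "gnqatgdif" -> "gnqtgdf"
  "dcyqul" -> "luqycd" -> "oxtbfg" -> "xtbfg"

"vkfqvbmg"; "vtr"; "hmbqrwbrv"; "gnqtgdf"; "xtbfg"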